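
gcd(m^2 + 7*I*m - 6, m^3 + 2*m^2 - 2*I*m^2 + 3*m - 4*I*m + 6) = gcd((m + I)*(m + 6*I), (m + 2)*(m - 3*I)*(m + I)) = m + I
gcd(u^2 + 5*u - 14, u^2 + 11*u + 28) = u + 7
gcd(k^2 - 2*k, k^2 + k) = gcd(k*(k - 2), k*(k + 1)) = k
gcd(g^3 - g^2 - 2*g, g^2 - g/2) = g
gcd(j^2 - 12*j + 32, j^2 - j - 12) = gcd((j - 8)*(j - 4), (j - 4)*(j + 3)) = j - 4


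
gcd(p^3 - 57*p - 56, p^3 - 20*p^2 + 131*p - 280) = p - 8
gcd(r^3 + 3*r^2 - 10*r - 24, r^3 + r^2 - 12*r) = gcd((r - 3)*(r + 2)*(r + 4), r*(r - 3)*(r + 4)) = r^2 + r - 12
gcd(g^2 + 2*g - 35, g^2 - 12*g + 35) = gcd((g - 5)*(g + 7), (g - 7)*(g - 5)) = g - 5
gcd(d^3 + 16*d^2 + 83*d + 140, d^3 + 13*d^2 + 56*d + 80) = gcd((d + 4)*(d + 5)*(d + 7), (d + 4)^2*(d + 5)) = d^2 + 9*d + 20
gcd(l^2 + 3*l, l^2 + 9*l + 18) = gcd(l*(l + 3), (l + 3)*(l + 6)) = l + 3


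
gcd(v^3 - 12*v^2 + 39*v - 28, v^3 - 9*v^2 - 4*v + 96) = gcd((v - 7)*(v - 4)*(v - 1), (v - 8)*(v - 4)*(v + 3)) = v - 4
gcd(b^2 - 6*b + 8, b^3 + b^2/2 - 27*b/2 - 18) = b - 4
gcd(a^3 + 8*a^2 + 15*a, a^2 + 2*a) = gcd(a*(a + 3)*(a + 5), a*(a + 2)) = a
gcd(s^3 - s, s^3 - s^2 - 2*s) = s^2 + s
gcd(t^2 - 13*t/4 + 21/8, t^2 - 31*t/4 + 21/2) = t - 7/4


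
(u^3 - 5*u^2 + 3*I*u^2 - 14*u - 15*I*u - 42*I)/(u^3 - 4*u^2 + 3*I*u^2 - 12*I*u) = (u^2 - 5*u - 14)/(u*(u - 4))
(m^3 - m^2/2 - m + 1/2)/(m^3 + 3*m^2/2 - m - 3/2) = (2*m - 1)/(2*m + 3)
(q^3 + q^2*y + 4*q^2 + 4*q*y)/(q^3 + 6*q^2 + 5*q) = (q^2 + q*y + 4*q + 4*y)/(q^2 + 6*q + 5)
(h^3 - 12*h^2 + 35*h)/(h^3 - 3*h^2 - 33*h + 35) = h*(h - 5)/(h^2 + 4*h - 5)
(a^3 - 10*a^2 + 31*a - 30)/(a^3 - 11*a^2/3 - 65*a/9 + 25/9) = 9*(a^2 - 5*a + 6)/(9*a^2 + 12*a - 5)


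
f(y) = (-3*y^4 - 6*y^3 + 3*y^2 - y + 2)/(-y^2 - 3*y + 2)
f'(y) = (2*y + 3)*(-3*y^4 - 6*y^3 + 3*y^2 - y + 2)/(-y^2 - 3*y + 2)^2 + (-12*y^3 - 18*y^2 + 6*y - 1)/(-y^2 - 3*y + 2)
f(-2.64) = -3.31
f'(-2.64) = 29.17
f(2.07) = 11.24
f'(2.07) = 10.81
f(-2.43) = 1.07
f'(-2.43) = 14.27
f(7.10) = 138.07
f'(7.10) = 39.96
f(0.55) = 22.84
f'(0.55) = 1862.90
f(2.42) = 15.36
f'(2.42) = 12.73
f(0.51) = 6.06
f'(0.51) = 95.94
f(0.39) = 2.42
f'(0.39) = 10.39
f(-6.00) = 154.75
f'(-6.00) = -32.14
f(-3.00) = -24.50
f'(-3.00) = 108.25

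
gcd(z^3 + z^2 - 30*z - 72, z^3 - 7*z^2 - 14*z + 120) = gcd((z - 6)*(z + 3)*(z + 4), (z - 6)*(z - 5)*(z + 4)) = z^2 - 2*z - 24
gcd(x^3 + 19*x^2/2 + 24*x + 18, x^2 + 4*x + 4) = x + 2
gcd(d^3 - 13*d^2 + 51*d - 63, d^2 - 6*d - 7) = d - 7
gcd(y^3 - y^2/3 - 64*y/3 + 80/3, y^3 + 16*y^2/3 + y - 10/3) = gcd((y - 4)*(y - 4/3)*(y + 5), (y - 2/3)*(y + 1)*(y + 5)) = y + 5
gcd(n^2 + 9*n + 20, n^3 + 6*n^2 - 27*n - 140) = n + 4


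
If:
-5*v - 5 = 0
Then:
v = -1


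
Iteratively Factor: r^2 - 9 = (r + 3)*(r - 3)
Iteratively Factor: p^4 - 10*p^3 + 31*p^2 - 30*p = (p)*(p^3 - 10*p^2 + 31*p - 30) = p*(p - 5)*(p^2 - 5*p + 6) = p*(p - 5)*(p - 2)*(p - 3)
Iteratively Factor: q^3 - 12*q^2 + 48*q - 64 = (q - 4)*(q^2 - 8*q + 16) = (q - 4)^2*(q - 4)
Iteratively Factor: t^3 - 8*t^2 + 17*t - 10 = (t - 1)*(t^2 - 7*t + 10) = (t - 5)*(t - 1)*(t - 2)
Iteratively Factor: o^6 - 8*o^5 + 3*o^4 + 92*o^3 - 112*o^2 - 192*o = (o)*(o^5 - 8*o^4 + 3*o^3 + 92*o^2 - 112*o - 192) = o*(o - 4)*(o^4 - 4*o^3 - 13*o^2 + 40*o + 48) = o*(o - 4)*(o + 1)*(o^3 - 5*o^2 - 8*o + 48) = o*(o - 4)*(o + 1)*(o + 3)*(o^2 - 8*o + 16) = o*(o - 4)^2*(o + 1)*(o + 3)*(o - 4)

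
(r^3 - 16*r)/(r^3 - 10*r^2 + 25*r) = (r^2 - 16)/(r^2 - 10*r + 25)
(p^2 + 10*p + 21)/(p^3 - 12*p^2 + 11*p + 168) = (p + 7)/(p^2 - 15*p + 56)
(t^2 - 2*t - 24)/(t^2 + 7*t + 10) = (t^2 - 2*t - 24)/(t^2 + 7*t + 10)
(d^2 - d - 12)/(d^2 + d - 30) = (d^2 - d - 12)/(d^2 + d - 30)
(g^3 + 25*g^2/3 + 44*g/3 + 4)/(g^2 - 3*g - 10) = (g^2 + 19*g/3 + 2)/(g - 5)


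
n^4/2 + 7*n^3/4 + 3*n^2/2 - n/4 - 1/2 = (n/2 + 1/2)*(n - 1/2)*(n + 1)*(n + 2)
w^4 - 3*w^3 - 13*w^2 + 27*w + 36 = (w - 4)*(w - 3)*(w + 1)*(w + 3)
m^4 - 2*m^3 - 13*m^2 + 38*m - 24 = (m - 3)*(m - 2)*(m - 1)*(m + 4)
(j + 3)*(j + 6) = j^2 + 9*j + 18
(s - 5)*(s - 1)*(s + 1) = s^3 - 5*s^2 - s + 5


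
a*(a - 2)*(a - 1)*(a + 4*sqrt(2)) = a^4 - 3*a^3 + 4*sqrt(2)*a^3 - 12*sqrt(2)*a^2 + 2*a^2 + 8*sqrt(2)*a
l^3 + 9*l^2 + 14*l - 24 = (l - 1)*(l + 4)*(l + 6)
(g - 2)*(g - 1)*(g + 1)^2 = g^4 - g^3 - 3*g^2 + g + 2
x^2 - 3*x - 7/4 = (x - 7/2)*(x + 1/2)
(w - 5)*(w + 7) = w^2 + 2*w - 35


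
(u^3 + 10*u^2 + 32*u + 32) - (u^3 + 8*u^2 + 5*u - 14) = 2*u^2 + 27*u + 46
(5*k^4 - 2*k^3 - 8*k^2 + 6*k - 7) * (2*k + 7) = 10*k^5 + 31*k^4 - 30*k^3 - 44*k^2 + 28*k - 49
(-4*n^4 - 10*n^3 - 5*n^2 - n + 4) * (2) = -8*n^4 - 20*n^3 - 10*n^2 - 2*n + 8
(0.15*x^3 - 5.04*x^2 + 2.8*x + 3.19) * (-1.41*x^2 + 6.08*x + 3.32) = -0.2115*x^5 + 8.0184*x^4 - 34.0932*x^3 - 4.2067*x^2 + 28.6912*x + 10.5908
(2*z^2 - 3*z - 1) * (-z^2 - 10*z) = -2*z^4 - 17*z^3 + 31*z^2 + 10*z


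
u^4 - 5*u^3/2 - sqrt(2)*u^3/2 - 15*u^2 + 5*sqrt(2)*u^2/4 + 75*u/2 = u*(u - 5/2)*(u - 3*sqrt(2))*(u + 5*sqrt(2)/2)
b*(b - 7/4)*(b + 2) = b^3 + b^2/4 - 7*b/2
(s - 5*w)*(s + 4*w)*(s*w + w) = s^3*w - s^2*w^2 + s^2*w - 20*s*w^3 - s*w^2 - 20*w^3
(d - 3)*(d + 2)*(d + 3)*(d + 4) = d^4 + 6*d^3 - d^2 - 54*d - 72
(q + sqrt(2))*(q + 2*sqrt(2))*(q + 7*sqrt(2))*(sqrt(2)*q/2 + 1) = sqrt(2)*q^4/2 + 11*q^3 + 33*sqrt(2)*q^2 + 74*q + 28*sqrt(2)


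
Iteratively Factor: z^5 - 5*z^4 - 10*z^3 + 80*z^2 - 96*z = (z - 2)*(z^4 - 3*z^3 - 16*z^2 + 48*z) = (z - 4)*(z - 2)*(z^3 + z^2 - 12*z) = (z - 4)*(z - 3)*(z - 2)*(z^2 + 4*z) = (z - 4)*(z - 3)*(z - 2)*(z + 4)*(z)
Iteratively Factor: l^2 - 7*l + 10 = (l - 2)*(l - 5)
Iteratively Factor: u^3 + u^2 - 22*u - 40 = (u + 4)*(u^2 - 3*u - 10) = (u + 2)*(u + 4)*(u - 5)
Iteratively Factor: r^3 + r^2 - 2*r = (r + 2)*(r^2 - r) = r*(r + 2)*(r - 1)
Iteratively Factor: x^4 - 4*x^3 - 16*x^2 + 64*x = (x - 4)*(x^3 - 16*x) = x*(x - 4)*(x^2 - 16) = x*(x - 4)*(x + 4)*(x - 4)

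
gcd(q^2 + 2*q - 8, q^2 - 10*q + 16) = q - 2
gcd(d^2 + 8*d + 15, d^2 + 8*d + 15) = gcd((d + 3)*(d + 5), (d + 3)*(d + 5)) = d^2 + 8*d + 15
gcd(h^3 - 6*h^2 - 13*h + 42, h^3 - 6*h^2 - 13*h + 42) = h^3 - 6*h^2 - 13*h + 42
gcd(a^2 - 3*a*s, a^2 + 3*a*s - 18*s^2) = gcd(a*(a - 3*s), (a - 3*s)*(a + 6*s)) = -a + 3*s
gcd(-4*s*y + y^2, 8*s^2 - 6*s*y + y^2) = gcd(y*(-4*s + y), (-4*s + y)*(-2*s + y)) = -4*s + y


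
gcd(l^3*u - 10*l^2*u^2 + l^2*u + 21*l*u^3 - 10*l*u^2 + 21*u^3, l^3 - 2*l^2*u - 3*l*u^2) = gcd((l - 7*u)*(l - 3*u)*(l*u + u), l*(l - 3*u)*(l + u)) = -l + 3*u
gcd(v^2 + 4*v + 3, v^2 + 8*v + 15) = v + 3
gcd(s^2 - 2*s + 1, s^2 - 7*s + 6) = s - 1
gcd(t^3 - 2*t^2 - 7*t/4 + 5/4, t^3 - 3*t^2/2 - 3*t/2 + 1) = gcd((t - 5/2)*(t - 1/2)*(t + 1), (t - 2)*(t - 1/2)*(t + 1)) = t^2 + t/2 - 1/2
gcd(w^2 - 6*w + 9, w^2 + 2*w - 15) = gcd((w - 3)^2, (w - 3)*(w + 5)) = w - 3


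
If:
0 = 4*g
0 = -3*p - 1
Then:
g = 0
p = -1/3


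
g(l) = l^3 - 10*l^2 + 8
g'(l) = 3*l^2 - 20*l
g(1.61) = -13.75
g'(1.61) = -24.42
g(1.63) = -14.24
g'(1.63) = -24.63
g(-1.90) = -34.96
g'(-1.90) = 48.83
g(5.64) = -130.69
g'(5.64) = -17.37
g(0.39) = 6.54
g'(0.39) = -7.34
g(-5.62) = -485.35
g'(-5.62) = 207.15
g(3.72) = -78.91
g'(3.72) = -32.88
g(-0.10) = 7.90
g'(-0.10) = 2.03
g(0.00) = 8.00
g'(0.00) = 0.00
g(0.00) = 8.00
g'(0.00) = 0.00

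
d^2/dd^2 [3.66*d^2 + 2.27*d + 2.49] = 7.32000000000000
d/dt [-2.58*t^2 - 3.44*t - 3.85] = -5.16*t - 3.44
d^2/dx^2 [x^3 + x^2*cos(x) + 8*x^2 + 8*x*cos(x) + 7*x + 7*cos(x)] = -x^2*cos(x) - 4*x*sin(x) - 8*x*cos(x) + 6*x - 16*sin(x) - 5*cos(x) + 16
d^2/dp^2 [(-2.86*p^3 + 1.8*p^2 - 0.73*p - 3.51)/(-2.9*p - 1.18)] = (48.1052*p^3 + 58.72152*p^2 + 23.893584*p + 49.02944)/(24.389*p^3 + 29.7714*p^2 + 12.11388*p + 1.643032)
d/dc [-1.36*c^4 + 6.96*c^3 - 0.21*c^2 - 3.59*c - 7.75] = -5.44*c^3 + 20.88*c^2 - 0.42*c - 3.59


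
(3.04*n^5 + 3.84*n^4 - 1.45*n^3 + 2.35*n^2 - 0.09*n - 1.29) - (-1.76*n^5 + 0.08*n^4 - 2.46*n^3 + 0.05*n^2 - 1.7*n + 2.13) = 4.8*n^5 + 3.76*n^4 + 1.01*n^3 + 2.3*n^2 + 1.61*n - 3.42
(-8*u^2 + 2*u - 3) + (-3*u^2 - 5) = -11*u^2 + 2*u - 8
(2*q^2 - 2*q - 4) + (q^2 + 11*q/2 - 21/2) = 3*q^2 + 7*q/2 - 29/2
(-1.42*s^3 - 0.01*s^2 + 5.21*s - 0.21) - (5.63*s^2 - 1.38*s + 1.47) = -1.42*s^3 - 5.64*s^2 + 6.59*s - 1.68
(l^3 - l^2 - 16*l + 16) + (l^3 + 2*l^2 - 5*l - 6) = 2*l^3 + l^2 - 21*l + 10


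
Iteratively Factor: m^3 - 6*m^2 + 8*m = (m - 2)*(m^2 - 4*m) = (m - 4)*(m - 2)*(m)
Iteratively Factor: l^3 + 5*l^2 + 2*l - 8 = (l + 2)*(l^2 + 3*l - 4) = (l + 2)*(l + 4)*(l - 1)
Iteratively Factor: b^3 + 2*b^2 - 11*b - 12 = (b - 3)*(b^2 + 5*b + 4) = (b - 3)*(b + 1)*(b + 4)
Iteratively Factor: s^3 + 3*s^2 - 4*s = (s + 4)*(s^2 - s) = s*(s + 4)*(s - 1)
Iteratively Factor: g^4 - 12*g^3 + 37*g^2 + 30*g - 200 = (g + 2)*(g^3 - 14*g^2 + 65*g - 100) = (g - 5)*(g + 2)*(g^2 - 9*g + 20) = (g - 5)*(g - 4)*(g + 2)*(g - 5)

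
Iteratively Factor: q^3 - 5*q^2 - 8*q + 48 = (q - 4)*(q^2 - q - 12) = (q - 4)^2*(q + 3)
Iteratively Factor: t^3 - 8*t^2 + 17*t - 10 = (t - 1)*(t^2 - 7*t + 10) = (t - 5)*(t - 1)*(t - 2)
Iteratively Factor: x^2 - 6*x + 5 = (x - 5)*(x - 1)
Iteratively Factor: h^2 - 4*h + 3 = (h - 3)*(h - 1)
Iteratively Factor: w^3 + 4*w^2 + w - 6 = (w + 2)*(w^2 + 2*w - 3) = (w + 2)*(w + 3)*(w - 1)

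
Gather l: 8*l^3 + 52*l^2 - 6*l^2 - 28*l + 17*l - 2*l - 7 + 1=8*l^3 + 46*l^2 - 13*l - 6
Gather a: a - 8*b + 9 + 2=a - 8*b + 11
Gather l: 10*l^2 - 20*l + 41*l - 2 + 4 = 10*l^2 + 21*l + 2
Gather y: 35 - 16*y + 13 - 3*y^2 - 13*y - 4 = -3*y^2 - 29*y + 44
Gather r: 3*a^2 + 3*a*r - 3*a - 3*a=3*a^2 + 3*a*r - 6*a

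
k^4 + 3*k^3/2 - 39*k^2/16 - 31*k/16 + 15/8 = (k - 1)*(k - 3/4)*(k + 5/4)*(k + 2)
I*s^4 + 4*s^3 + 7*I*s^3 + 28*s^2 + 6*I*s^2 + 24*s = s*(s + 6)*(s - 4*I)*(I*s + I)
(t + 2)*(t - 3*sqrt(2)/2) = t^2 - 3*sqrt(2)*t/2 + 2*t - 3*sqrt(2)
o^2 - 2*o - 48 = (o - 8)*(o + 6)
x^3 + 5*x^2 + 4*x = x*(x + 1)*(x + 4)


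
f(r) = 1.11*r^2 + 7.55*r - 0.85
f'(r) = 2.22*r + 7.55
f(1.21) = 9.91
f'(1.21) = 10.24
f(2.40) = 23.66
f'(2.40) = 12.88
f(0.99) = 7.71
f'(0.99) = 9.75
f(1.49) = 12.86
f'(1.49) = 10.86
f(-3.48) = -13.68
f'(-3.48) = -0.18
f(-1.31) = -8.84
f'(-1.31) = 4.64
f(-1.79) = -10.81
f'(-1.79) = 3.58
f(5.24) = 69.19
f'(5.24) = 19.18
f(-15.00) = 135.65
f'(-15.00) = -25.75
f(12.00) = 249.59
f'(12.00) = 34.19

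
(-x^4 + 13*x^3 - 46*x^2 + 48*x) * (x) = -x^5 + 13*x^4 - 46*x^3 + 48*x^2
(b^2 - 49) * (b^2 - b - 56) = b^4 - b^3 - 105*b^2 + 49*b + 2744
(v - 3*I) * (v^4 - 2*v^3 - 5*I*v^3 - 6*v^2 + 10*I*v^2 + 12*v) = v^5 - 2*v^4 - 8*I*v^4 - 21*v^3 + 16*I*v^3 + 42*v^2 + 18*I*v^2 - 36*I*v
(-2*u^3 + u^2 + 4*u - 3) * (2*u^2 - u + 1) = -4*u^5 + 4*u^4 + 5*u^3 - 9*u^2 + 7*u - 3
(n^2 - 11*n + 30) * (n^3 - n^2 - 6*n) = n^5 - 12*n^4 + 35*n^3 + 36*n^2 - 180*n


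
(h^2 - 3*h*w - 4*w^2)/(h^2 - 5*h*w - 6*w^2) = (-h + 4*w)/(-h + 6*w)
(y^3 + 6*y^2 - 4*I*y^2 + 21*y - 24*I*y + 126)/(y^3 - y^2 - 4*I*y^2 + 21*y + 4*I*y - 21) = (y + 6)/(y - 1)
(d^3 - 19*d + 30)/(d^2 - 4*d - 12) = (-d^3 + 19*d - 30)/(-d^2 + 4*d + 12)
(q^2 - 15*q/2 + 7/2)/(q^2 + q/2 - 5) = (2*q^2 - 15*q + 7)/(2*q^2 + q - 10)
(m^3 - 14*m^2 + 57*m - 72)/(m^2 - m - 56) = (m^2 - 6*m + 9)/(m + 7)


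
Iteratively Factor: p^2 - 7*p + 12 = (p - 3)*(p - 4)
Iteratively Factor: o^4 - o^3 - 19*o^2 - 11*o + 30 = (o - 5)*(o^3 + 4*o^2 + o - 6) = (o - 5)*(o - 1)*(o^2 + 5*o + 6) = (o - 5)*(o - 1)*(o + 2)*(o + 3)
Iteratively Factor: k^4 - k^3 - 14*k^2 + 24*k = (k + 4)*(k^3 - 5*k^2 + 6*k) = k*(k + 4)*(k^2 - 5*k + 6) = k*(k - 2)*(k + 4)*(k - 3)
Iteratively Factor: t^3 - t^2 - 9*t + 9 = (t + 3)*(t^2 - 4*t + 3) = (t - 3)*(t + 3)*(t - 1)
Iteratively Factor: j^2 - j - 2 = (j - 2)*(j + 1)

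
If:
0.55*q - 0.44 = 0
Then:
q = 0.80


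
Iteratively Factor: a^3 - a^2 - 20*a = (a - 5)*(a^2 + 4*a) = (a - 5)*(a + 4)*(a)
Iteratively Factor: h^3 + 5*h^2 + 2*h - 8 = (h + 2)*(h^2 + 3*h - 4) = (h + 2)*(h + 4)*(h - 1)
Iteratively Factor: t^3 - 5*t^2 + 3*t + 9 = (t - 3)*(t^2 - 2*t - 3) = (t - 3)*(t + 1)*(t - 3)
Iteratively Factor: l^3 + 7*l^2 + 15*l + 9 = (l + 3)*(l^2 + 4*l + 3) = (l + 1)*(l + 3)*(l + 3)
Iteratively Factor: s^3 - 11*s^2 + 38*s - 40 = (s - 5)*(s^2 - 6*s + 8) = (s - 5)*(s - 4)*(s - 2)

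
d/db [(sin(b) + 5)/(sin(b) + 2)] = -3*cos(b)/(sin(b) + 2)^2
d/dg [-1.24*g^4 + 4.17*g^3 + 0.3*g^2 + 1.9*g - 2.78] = -4.96*g^3 + 12.51*g^2 + 0.6*g + 1.9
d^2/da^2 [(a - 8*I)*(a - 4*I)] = 2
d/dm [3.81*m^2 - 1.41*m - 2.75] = 7.62*m - 1.41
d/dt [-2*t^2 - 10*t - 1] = -4*t - 10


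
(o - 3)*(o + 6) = o^2 + 3*o - 18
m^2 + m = m*(m + 1)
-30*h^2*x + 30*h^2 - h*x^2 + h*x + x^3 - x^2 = (-6*h + x)*(5*h + x)*(x - 1)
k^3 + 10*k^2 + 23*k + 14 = (k + 1)*(k + 2)*(k + 7)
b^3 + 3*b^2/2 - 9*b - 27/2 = (b - 3)*(b + 3/2)*(b + 3)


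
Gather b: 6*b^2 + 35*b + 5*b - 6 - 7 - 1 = 6*b^2 + 40*b - 14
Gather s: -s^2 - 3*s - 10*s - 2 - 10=-s^2 - 13*s - 12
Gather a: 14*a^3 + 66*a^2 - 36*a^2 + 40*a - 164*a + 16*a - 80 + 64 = 14*a^3 + 30*a^2 - 108*a - 16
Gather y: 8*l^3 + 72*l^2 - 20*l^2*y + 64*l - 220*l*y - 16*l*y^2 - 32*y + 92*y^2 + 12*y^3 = 8*l^3 + 72*l^2 + 64*l + 12*y^3 + y^2*(92 - 16*l) + y*(-20*l^2 - 220*l - 32)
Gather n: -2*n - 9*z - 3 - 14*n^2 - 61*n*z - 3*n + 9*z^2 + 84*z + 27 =-14*n^2 + n*(-61*z - 5) + 9*z^2 + 75*z + 24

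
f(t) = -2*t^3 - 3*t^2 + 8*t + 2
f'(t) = -6*t^2 - 6*t + 8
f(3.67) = -107.91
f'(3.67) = -94.83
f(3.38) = -82.46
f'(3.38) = -80.83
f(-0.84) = -5.65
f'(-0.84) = 8.81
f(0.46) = 4.85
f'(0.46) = 3.97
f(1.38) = 2.07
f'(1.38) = -11.71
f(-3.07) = 7.03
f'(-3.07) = -30.13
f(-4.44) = 82.40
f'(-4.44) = -83.64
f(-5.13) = 152.02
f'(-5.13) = -119.12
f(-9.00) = 1145.00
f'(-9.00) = -424.00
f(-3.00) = 5.00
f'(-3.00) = -28.00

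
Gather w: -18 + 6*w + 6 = 6*w - 12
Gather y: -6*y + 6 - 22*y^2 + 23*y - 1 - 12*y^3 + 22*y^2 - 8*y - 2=-12*y^3 + 9*y + 3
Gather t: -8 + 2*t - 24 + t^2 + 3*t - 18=t^2 + 5*t - 50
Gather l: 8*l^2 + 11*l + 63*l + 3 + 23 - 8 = 8*l^2 + 74*l + 18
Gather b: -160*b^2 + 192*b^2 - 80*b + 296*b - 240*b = 32*b^2 - 24*b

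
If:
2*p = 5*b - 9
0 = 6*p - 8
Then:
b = 7/3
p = 4/3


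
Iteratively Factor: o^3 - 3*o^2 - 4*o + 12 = (o - 2)*(o^2 - o - 6) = (o - 2)*(o + 2)*(o - 3)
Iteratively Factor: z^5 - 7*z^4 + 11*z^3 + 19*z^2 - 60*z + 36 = (z - 2)*(z^4 - 5*z^3 + z^2 + 21*z - 18) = (z - 3)*(z - 2)*(z^3 - 2*z^2 - 5*z + 6) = (z - 3)^2*(z - 2)*(z^2 + z - 2) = (z - 3)^2*(z - 2)*(z - 1)*(z + 2)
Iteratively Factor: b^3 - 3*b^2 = (b - 3)*(b^2) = b*(b - 3)*(b)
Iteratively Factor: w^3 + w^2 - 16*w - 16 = (w + 1)*(w^2 - 16) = (w + 1)*(w + 4)*(w - 4)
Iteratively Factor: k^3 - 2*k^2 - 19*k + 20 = (k - 1)*(k^2 - k - 20) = (k - 5)*(k - 1)*(k + 4)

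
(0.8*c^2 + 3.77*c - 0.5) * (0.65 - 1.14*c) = -0.912*c^3 - 3.7778*c^2 + 3.0205*c - 0.325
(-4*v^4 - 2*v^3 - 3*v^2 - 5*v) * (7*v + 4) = -28*v^5 - 30*v^4 - 29*v^3 - 47*v^2 - 20*v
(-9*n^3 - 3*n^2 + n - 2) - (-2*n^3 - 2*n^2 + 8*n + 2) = -7*n^3 - n^2 - 7*n - 4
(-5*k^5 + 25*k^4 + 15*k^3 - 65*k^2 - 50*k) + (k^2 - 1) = -5*k^5 + 25*k^4 + 15*k^3 - 64*k^2 - 50*k - 1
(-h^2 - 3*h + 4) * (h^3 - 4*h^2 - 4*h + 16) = -h^5 + h^4 + 20*h^3 - 20*h^2 - 64*h + 64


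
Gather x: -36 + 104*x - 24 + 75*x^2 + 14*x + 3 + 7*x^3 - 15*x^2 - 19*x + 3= 7*x^3 + 60*x^2 + 99*x - 54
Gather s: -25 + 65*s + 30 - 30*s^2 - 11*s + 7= -30*s^2 + 54*s + 12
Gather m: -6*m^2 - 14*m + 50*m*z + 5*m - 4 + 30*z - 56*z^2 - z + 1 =-6*m^2 + m*(50*z - 9) - 56*z^2 + 29*z - 3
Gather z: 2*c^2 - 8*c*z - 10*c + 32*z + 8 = 2*c^2 - 10*c + z*(32 - 8*c) + 8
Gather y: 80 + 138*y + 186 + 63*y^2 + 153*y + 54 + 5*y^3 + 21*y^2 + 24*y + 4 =5*y^3 + 84*y^2 + 315*y + 324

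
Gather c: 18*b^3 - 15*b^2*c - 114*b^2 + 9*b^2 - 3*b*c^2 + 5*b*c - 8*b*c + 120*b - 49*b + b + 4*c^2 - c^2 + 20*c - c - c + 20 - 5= 18*b^3 - 105*b^2 + 72*b + c^2*(3 - 3*b) + c*(-15*b^2 - 3*b + 18) + 15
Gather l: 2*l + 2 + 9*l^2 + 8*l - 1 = 9*l^2 + 10*l + 1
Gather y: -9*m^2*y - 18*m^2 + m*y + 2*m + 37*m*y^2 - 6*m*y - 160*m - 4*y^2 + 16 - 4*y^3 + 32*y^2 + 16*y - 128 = -18*m^2 - 158*m - 4*y^3 + y^2*(37*m + 28) + y*(-9*m^2 - 5*m + 16) - 112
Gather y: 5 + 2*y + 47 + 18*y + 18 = 20*y + 70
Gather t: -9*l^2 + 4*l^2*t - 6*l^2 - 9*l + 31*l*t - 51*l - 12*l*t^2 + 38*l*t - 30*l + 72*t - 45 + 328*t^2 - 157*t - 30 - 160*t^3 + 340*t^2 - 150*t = -15*l^2 - 90*l - 160*t^3 + t^2*(668 - 12*l) + t*(4*l^2 + 69*l - 235) - 75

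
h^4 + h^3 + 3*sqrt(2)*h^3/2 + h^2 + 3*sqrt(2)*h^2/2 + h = h*(h + 1)*(h + sqrt(2)/2)*(h + sqrt(2))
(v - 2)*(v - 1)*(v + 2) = v^3 - v^2 - 4*v + 4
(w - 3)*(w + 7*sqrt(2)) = w^2 - 3*w + 7*sqrt(2)*w - 21*sqrt(2)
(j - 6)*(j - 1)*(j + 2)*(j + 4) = j^4 - j^3 - 28*j^2 - 20*j + 48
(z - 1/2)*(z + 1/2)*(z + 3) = z^3 + 3*z^2 - z/4 - 3/4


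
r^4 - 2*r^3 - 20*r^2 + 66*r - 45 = (r - 3)^2*(r - 1)*(r + 5)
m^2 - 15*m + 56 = (m - 8)*(m - 7)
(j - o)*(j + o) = j^2 - o^2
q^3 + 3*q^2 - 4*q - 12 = (q - 2)*(q + 2)*(q + 3)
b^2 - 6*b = b*(b - 6)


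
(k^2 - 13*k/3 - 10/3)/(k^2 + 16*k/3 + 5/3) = (3*k^2 - 13*k - 10)/(3*k^2 + 16*k + 5)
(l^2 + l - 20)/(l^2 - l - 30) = (l - 4)/(l - 6)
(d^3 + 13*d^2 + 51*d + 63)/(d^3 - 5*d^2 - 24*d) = (d^2 + 10*d + 21)/(d*(d - 8))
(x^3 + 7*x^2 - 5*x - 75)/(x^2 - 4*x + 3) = (x^2 + 10*x + 25)/(x - 1)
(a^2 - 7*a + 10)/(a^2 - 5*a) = (a - 2)/a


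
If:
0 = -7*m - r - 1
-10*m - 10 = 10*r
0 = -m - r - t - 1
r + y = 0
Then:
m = 0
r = -1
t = 0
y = 1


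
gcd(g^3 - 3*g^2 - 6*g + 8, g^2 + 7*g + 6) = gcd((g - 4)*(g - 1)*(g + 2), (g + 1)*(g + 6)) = 1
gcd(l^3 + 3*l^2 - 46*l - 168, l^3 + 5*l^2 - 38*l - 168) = l + 4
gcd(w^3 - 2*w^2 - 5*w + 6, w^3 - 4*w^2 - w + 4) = w - 1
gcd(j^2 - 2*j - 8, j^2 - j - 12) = j - 4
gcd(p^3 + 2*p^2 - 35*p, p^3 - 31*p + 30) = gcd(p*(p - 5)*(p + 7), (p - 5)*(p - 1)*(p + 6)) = p - 5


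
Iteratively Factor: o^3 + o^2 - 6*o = (o)*(o^2 + o - 6) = o*(o - 2)*(o + 3)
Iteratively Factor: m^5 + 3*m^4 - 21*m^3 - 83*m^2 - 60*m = (m)*(m^4 + 3*m^3 - 21*m^2 - 83*m - 60) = m*(m + 3)*(m^3 - 21*m - 20) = m*(m + 1)*(m + 3)*(m^2 - m - 20) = m*(m - 5)*(m + 1)*(m + 3)*(m + 4)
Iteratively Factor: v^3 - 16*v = (v)*(v^2 - 16) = v*(v + 4)*(v - 4)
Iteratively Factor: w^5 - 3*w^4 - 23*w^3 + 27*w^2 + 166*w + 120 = (w + 1)*(w^4 - 4*w^3 - 19*w^2 + 46*w + 120) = (w - 5)*(w + 1)*(w^3 + w^2 - 14*w - 24) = (w - 5)*(w - 4)*(w + 1)*(w^2 + 5*w + 6) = (w - 5)*(w - 4)*(w + 1)*(w + 2)*(w + 3)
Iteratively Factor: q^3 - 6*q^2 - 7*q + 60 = (q - 4)*(q^2 - 2*q - 15) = (q - 5)*(q - 4)*(q + 3)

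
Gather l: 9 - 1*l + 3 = 12 - l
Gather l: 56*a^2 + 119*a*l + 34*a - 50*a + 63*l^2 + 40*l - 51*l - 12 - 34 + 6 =56*a^2 - 16*a + 63*l^2 + l*(119*a - 11) - 40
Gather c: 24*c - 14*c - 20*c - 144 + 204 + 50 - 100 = 10 - 10*c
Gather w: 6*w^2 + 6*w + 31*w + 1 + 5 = 6*w^2 + 37*w + 6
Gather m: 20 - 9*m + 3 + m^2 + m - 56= m^2 - 8*m - 33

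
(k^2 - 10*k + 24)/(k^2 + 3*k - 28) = (k - 6)/(k + 7)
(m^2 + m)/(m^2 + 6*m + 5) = m/(m + 5)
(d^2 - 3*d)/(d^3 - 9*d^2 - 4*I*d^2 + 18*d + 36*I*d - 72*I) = d/(d^2 + d*(-6 - 4*I) + 24*I)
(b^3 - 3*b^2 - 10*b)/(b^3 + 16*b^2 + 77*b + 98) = b*(b - 5)/(b^2 + 14*b + 49)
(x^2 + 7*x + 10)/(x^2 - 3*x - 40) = (x + 2)/(x - 8)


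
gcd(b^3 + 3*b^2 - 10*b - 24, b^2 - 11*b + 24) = b - 3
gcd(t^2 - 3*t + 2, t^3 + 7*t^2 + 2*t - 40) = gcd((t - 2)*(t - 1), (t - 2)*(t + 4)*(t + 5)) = t - 2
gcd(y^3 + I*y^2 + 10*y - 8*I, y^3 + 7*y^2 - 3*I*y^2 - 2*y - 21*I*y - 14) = y^2 - 3*I*y - 2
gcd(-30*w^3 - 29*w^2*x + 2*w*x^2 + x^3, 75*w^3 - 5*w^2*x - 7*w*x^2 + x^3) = -5*w + x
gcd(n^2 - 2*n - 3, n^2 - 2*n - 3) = n^2 - 2*n - 3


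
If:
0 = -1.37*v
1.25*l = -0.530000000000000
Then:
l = -0.42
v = 0.00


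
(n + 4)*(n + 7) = n^2 + 11*n + 28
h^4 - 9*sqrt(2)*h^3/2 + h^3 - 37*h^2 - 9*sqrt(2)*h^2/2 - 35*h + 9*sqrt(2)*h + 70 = (h - 1)*(h + 2)*(h - 7*sqrt(2))*(h + 5*sqrt(2)/2)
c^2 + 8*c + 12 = (c + 2)*(c + 6)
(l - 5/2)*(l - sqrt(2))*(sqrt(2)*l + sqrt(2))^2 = 2*l^4 - 2*sqrt(2)*l^3 - l^3 - 8*l^2 + sqrt(2)*l^2 - 5*l + 8*sqrt(2)*l + 5*sqrt(2)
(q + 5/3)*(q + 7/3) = q^2 + 4*q + 35/9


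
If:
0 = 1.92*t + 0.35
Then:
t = -0.18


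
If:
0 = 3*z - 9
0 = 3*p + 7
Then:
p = -7/3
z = 3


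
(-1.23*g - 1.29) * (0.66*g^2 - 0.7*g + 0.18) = -0.8118*g^3 + 0.00959999999999994*g^2 + 0.6816*g - 0.2322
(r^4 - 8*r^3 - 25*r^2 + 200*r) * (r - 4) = r^5 - 12*r^4 + 7*r^3 + 300*r^2 - 800*r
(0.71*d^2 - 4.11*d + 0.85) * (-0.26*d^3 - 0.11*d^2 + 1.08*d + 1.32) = -0.1846*d^5 + 0.9905*d^4 + 0.9979*d^3 - 3.5951*d^2 - 4.5072*d + 1.122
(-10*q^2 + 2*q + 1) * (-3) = 30*q^2 - 6*q - 3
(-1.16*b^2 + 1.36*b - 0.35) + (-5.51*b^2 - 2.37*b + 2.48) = -6.67*b^2 - 1.01*b + 2.13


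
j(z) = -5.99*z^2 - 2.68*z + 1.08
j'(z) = -11.98*z - 2.68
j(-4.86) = -127.38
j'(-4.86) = 55.54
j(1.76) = -22.19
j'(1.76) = -23.76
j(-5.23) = -148.75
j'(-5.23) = 59.98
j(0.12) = 0.67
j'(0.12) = -4.12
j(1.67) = -20.10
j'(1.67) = -22.69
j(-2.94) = -42.82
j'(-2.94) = 32.54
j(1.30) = -12.53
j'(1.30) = -18.25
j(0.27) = -0.08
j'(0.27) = -5.91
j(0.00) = 1.08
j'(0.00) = -2.68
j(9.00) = -508.23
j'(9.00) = -110.50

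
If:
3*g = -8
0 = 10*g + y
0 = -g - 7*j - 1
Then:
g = -8/3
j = 5/21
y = 80/3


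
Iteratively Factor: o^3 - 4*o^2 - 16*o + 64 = (o - 4)*(o^2 - 16) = (o - 4)^2*(o + 4)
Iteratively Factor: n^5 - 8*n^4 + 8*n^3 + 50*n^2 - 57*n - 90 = (n + 2)*(n^4 - 10*n^3 + 28*n^2 - 6*n - 45) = (n - 3)*(n + 2)*(n^3 - 7*n^2 + 7*n + 15) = (n - 3)*(n + 1)*(n + 2)*(n^2 - 8*n + 15) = (n - 3)^2*(n + 1)*(n + 2)*(n - 5)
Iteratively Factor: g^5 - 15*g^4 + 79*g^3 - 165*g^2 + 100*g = (g - 1)*(g^4 - 14*g^3 + 65*g^2 - 100*g) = (g - 4)*(g - 1)*(g^3 - 10*g^2 + 25*g) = (g - 5)*(g - 4)*(g - 1)*(g^2 - 5*g) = g*(g - 5)*(g - 4)*(g - 1)*(g - 5)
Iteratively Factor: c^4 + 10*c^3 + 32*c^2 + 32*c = (c + 2)*(c^3 + 8*c^2 + 16*c) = (c + 2)*(c + 4)*(c^2 + 4*c) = c*(c + 2)*(c + 4)*(c + 4)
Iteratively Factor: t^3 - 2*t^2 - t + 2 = (t + 1)*(t^2 - 3*t + 2) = (t - 1)*(t + 1)*(t - 2)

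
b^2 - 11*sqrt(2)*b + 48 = (b - 8*sqrt(2))*(b - 3*sqrt(2))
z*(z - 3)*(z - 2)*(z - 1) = z^4 - 6*z^3 + 11*z^2 - 6*z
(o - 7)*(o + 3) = o^2 - 4*o - 21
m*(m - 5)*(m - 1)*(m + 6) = m^4 - 31*m^2 + 30*m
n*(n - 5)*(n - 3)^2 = n^4 - 11*n^3 + 39*n^2 - 45*n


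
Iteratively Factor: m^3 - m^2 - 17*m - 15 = (m + 3)*(m^2 - 4*m - 5) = (m - 5)*(m + 3)*(m + 1)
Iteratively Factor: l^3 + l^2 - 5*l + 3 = (l + 3)*(l^2 - 2*l + 1) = (l - 1)*(l + 3)*(l - 1)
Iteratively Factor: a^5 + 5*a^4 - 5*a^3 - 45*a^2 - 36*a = (a + 4)*(a^4 + a^3 - 9*a^2 - 9*a) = (a + 3)*(a + 4)*(a^3 - 2*a^2 - 3*a) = (a - 3)*(a + 3)*(a + 4)*(a^2 + a) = (a - 3)*(a + 1)*(a + 3)*(a + 4)*(a)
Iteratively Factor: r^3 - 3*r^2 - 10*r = (r - 5)*(r^2 + 2*r) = (r - 5)*(r + 2)*(r)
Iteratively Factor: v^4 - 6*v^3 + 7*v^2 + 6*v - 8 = (v - 4)*(v^3 - 2*v^2 - v + 2) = (v - 4)*(v - 1)*(v^2 - v - 2) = (v - 4)*(v - 2)*(v - 1)*(v + 1)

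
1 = 1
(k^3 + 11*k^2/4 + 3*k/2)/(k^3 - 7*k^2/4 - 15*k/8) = 2*(k + 2)/(2*k - 5)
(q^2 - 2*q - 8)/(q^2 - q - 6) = (q - 4)/(q - 3)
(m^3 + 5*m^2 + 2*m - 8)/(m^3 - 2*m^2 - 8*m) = (m^2 + 3*m - 4)/(m*(m - 4))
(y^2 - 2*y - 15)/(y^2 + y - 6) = (y - 5)/(y - 2)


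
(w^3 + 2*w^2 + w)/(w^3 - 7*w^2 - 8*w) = (w + 1)/(w - 8)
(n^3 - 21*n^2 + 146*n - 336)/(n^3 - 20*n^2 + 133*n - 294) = (n - 8)/(n - 7)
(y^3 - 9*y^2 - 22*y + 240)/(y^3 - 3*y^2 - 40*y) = (y - 6)/y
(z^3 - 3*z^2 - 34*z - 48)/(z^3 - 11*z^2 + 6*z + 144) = (z + 2)/(z - 6)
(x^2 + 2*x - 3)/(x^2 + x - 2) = (x + 3)/(x + 2)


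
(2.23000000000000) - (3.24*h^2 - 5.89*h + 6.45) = -3.24*h^2 + 5.89*h - 4.22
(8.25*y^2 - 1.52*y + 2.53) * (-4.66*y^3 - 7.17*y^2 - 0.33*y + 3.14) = -38.445*y^5 - 52.0693*y^4 - 3.6139*y^3 + 8.2665*y^2 - 5.6077*y + 7.9442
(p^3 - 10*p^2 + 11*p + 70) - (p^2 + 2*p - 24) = p^3 - 11*p^2 + 9*p + 94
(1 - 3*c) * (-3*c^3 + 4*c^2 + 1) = 9*c^4 - 15*c^3 + 4*c^2 - 3*c + 1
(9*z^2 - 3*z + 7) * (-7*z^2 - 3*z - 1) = -63*z^4 - 6*z^3 - 49*z^2 - 18*z - 7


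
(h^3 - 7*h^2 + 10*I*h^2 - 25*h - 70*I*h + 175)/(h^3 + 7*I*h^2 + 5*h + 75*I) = (h - 7)/(h - 3*I)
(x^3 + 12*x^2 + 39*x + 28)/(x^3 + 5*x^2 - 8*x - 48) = (x^2 + 8*x + 7)/(x^2 + x - 12)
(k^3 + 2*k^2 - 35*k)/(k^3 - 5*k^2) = (k + 7)/k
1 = 1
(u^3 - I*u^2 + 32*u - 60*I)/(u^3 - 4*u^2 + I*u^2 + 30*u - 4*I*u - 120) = (u - 2*I)/(u - 4)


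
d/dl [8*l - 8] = 8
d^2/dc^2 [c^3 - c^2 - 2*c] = 6*c - 2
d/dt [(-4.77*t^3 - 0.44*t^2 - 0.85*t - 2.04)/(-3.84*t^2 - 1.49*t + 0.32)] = (18.3168*t^4 + 14.2146*t^3 - 7.1876*t^2 - 15.9488*t - 3.3116)/(14.7456*t^4 + 11.4432*t^3 - 0.2375*t^2 - 0.9536*t + 0.1024)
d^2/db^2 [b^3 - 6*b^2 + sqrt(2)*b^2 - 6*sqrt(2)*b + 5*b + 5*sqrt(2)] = 6*b - 12 + 2*sqrt(2)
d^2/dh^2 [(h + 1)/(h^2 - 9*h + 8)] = 2*((8 - 3*h)*(h^2 - 9*h + 8) + (h + 1)*(2*h - 9)^2)/(h^2 - 9*h + 8)^3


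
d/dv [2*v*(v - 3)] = 4*v - 6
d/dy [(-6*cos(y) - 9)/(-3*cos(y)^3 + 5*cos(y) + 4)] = 12*(-sin(y) + 12*sin(2*y) + 27*sin(3*y) + 6*sin(4*y))/(11*cos(y) - 3*cos(3*y) + 16)^2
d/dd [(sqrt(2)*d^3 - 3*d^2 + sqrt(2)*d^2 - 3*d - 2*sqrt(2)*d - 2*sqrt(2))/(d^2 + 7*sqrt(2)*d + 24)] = (sqrt(2)*d^4 + 28*d^3 + 17*d^2 + 53*sqrt(2)*d^2 - 144*d + 52*sqrt(2)*d - 48*sqrt(2) - 44)/(d^4 + 14*sqrt(2)*d^3 + 146*d^2 + 336*sqrt(2)*d + 576)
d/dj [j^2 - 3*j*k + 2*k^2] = 2*j - 3*k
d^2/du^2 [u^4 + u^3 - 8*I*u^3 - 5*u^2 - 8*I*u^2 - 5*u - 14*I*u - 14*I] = 12*u^2 + u*(6 - 48*I) - 10 - 16*I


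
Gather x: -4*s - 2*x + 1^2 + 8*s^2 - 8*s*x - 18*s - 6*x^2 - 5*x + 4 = 8*s^2 - 22*s - 6*x^2 + x*(-8*s - 7) + 5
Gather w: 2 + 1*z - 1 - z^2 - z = 1 - z^2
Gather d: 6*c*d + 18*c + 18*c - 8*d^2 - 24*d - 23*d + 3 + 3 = 36*c - 8*d^2 + d*(6*c - 47) + 6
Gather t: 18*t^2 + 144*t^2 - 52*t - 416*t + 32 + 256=162*t^2 - 468*t + 288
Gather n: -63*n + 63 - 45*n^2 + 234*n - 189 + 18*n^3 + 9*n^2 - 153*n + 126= 18*n^3 - 36*n^2 + 18*n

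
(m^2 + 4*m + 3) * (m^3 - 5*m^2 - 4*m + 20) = m^5 - m^4 - 21*m^3 - 11*m^2 + 68*m + 60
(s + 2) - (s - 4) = 6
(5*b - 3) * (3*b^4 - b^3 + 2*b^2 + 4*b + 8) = 15*b^5 - 14*b^4 + 13*b^3 + 14*b^2 + 28*b - 24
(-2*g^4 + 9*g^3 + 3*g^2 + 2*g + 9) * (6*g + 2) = -12*g^5 + 50*g^4 + 36*g^3 + 18*g^2 + 58*g + 18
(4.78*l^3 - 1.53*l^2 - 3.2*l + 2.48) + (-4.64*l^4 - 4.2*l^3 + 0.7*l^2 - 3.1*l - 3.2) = -4.64*l^4 + 0.58*l^3 - 0.83*l^2 - 6.3*l - 0.72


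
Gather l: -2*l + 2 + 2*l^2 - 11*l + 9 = 2*l^2 - 13*l + 11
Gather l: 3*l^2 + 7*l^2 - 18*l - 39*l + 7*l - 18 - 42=10*l^2 - 50*l - 60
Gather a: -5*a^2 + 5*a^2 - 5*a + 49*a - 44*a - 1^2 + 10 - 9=0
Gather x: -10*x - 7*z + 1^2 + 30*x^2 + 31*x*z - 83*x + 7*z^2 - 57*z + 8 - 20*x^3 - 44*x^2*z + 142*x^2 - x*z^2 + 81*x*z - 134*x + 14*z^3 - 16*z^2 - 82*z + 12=-20*x^3 + x^2*(172 - 44*z) + x*(-z^2 + 112*z - 227) + 14*z^3 - 9*z^2 - 146*z + 21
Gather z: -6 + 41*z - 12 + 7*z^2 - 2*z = 7*z^2 + 39*z - 18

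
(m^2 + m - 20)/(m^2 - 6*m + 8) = (m + 5)/(m - 2)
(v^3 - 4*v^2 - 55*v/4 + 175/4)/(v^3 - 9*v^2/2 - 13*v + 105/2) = (v - 5/2)/(v - 3)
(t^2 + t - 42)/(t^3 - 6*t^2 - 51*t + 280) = (t - 6)/(t^2 - 13*t + 40)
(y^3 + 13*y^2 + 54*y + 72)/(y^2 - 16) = (y^2 + 9*y + 18)/(y - 4)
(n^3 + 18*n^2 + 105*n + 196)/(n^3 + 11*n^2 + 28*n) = (n + 7)/n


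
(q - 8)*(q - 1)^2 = q^3 - 10*q^2 + 17*q - 8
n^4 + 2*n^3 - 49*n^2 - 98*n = n*(n - 7)*(n + 2)*(n + 7)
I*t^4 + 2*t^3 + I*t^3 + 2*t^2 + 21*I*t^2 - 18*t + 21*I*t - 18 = (t - 6*I)*(t + I)*(t + 3*I)*(I*t + I)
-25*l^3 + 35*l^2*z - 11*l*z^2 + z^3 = (-5*l + z)^2*(-l + z)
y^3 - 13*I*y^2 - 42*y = y*(y - 7*I)*(y - 6*I)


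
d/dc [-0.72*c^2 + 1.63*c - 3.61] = 1.63 - 1.44*c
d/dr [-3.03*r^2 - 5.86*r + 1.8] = -6.06*r - 5.86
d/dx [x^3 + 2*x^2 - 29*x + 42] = 3*x^2 + 4*x - 29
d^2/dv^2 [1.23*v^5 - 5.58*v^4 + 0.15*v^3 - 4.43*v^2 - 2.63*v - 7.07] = 24.6*v^3 - 66.96*v^2 + 0.9*v - 8.86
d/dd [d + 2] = 1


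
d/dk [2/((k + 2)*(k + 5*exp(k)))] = -(2*k + 2*(k + 2)*(5*exp(k) + 1) + 10*exp(k))/((k + 2)^2*(k + 5*exp(k))^2)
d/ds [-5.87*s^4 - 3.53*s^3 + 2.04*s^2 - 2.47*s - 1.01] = -23.48*s^3 - 10.59*s^2 + 4.08*s - 2.47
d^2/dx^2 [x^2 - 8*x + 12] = 2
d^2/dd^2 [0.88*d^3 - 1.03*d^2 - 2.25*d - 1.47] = 5.28*d - 2.06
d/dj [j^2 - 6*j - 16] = 2*j - 6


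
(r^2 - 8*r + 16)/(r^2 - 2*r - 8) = (r - 4)/(r + 2)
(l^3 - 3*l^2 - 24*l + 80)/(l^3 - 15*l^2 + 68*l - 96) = (l^2 + l - 20)/(l^2 - 11*l + 24)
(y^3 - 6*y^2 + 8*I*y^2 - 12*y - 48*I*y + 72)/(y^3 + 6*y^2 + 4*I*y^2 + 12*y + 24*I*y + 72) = (y^2 + 2*y*(-3 + I) - 12*I)/(y^2 + 2*y*(3 - I) - 12*I)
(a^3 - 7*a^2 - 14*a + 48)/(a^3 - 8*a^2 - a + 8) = (a^2 + a - 6)/(a^2 - 1)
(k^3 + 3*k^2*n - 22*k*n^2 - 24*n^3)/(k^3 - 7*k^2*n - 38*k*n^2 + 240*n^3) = (k^2 - 3*k*n - 4*n^2)/(k^2 - 13*k*n + 40*n^2)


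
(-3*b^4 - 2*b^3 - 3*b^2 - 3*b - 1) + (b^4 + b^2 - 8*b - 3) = -2*b^4 - 2*b^3 - 2*b^2 - 11*b - 4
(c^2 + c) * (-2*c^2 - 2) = -2*c^4 - 2*c^3 - 2*c^2 - 2*c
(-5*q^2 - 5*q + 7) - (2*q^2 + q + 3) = -7*q^2 - 6*q + 4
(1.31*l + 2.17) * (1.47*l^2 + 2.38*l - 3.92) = 1.9257*l^3 + 6.3077*l^2 + 0.029399999999999*l - 8.5064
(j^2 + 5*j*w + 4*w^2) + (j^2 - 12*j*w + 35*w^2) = 2*j^2 - 7*j*w + 39*w^2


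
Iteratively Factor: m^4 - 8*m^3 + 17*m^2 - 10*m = (m)*(m^3 - 8*m^2 + 17*m - 10) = m*(m - 5)*(m^2 - 3*m + 2) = m*(m - 5)*(m - 1)*(m - 2)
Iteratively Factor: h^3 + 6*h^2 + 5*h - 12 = (h - 1)*(h^2 + 7*h + 12) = (h - 1)*(h + 3)*(h + 4)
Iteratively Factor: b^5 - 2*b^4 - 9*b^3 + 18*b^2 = (b + 3)*(b^4 - 5*b^3 + 6*b^2) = b*(b + 3)*(b^3 - 5*b^2 + 6*b) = b*(b - 2)*(b + 3)*(b^2 - 3*b) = b^2*(b - 2)*(b + 3)*(b - 3)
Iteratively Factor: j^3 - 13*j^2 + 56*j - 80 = (j - 4)*(j^2 - 9*j + 20) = (j - 4)^2*(j - 5)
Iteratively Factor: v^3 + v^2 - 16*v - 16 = (v - 4)*(v^2 + 5*v + 4) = (v - 4)*(v + 1)*(v + 4)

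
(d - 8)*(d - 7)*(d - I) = d^3 - 15*d^2 - I*d^2 + 56*d + 15*I*d - 56*I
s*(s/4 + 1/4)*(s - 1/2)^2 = s^4/4 - 3*s^2/16 + s/16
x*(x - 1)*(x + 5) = x^3 + 4*x^2 - 5*x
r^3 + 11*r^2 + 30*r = r*(r + 5)*(r + 6)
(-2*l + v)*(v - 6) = -2*l*v + 12*l + v^2 - 6*v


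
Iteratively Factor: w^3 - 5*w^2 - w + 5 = (w - 5)*(w^2 - 1) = (w - 5)*(w + 1)*(w - 1)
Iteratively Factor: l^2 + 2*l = (l + 2)*(l)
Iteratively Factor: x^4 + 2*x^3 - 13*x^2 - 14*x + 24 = (x - 1)*(x^3 + 3*x^2 - 10*x - 24) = (x - 3)*(x - 1)*(x^2 + 6*x + 8) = (x - 3)*(x - 1)*(x + 4)*(x + 2)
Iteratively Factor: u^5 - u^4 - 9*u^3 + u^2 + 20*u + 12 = (u + 1)*(u^4 - 2*u^3 - 7*u^2 + 8*u + 12) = (u - 2)*(u + 1)*(u^3 - 7*u - 6) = (u - 2)*(u + 1)^2*(u^2 - u - 6) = (u - 2)*(u + 1)^2*(u + 2)*(u - 3)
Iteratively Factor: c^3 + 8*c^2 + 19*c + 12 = (c + 1)*(c^2 + 7*c + 12) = (c + 1)*(c + 3)*(c + 4)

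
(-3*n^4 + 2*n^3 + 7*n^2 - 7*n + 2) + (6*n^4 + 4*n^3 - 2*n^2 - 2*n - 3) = 3*n^4 + 6*n^3 + 5*n^2 - 9*n - 1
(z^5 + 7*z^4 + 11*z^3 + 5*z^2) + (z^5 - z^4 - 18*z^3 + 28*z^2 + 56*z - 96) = 2*z^5 + 6*z^4 - 7*z^3 + 33*z^2 + 56*z - 96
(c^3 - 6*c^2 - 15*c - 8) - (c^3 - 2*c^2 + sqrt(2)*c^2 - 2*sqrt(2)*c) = -4*c^2 - sqrt(2)*c^2 - 15*c + 2*sqrt(2)*c - 8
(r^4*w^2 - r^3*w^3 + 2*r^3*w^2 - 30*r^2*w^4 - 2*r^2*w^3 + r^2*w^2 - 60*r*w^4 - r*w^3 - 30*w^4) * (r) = r^5*w^2 - r^4*w^3 + 2*r^4*w^2 - 30*r^3*w^4 - 2*r^3*w^3 + r^3*w^2 - 60*r^2*w^4 - r^2*w^3 - 30*r*w^4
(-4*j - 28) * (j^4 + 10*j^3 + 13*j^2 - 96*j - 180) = -4*j^5 - 68*j^4 - 332*j^3 + 20*j^2 + 3408*j + 5040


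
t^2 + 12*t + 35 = (t + 5)*(t + 7)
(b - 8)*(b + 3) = b^2 - 5*b - 24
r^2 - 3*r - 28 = (r - 7)*(r + 4)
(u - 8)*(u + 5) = u^2 - 3*u - 40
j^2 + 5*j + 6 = (j + 2)*(j + 3)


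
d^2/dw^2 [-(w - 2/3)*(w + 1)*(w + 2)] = -6*w - 14/3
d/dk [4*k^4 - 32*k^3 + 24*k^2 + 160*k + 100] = 16*k^3 - 96*k^2 + 48*k + 160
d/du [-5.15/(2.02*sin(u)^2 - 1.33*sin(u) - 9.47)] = (20.806*sin(u) - 6.8495)*cos(u)/(-2.02*sin(u)^2 + 1.33*sin(u) + 9.47)^2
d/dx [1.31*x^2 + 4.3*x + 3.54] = 2.62*x + 4.3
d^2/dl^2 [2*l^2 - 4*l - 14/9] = 4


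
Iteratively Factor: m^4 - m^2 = (m)*(m^3 - m) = m*(m - 1)*(m^2 + m) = m*(m - 1)*(m + 1)*(m)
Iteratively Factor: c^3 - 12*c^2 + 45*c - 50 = (c - 5)*(c^2 - 7*c + 10) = (c - 5)^2*(c - 2)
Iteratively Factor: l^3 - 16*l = (l + 4)*(l^2 - 4*l) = l*(l + 4)*(l - 4)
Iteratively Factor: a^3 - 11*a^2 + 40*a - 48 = (a - 4)*(a^2 - 7*a + 12) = (a - 4)^2*(a - 3)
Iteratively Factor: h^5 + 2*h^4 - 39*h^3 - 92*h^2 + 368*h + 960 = (h - 5)*(h^4 + 7*h^3 - 4*h^2 - 112*h - 192) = (h - 5)*(h + 4)*(h^3 + 3*h^2 - 16*h - 48) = (h - 5)*(h + 3)*(h + 4)*(h^2 - 16) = (h - 5)*(h + 3)*(h + 4)^2*(h - 4)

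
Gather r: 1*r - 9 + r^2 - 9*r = r^2 - 8*r - 9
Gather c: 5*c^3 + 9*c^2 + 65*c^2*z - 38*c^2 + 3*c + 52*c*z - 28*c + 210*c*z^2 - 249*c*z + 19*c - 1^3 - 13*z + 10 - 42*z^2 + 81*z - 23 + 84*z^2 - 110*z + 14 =5*c^3 + c^2*(65*z - 29) + c*(210*z^2 - 197*z - 6) + 42*z^2 - 42*z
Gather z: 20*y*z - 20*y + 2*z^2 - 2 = 20*y*z - 20*y + 2*z^2 - 2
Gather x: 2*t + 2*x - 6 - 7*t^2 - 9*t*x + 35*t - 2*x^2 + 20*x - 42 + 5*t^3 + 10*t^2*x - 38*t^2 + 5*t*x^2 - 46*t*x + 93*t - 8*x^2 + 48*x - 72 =5*t^3 - 45*t^2 + 130*t + x^2*(5*t - 10) + x*(10*t^2 - 55*t + 70) - 120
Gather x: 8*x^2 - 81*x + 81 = 8*x^2 - 81*x + 81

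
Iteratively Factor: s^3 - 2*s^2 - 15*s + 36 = (s + 4)*(s^2 - 6*s + 9) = (s - 3)*(s + 4)*(s - 3)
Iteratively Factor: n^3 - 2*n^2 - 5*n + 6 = (n - 3)*(n^2 + n - 2) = (n - 3)*(n + 2)*(n - 1)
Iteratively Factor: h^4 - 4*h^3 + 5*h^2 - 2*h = (h - 1)*(h^3 - 3*h^2 + 2*h) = (h - 1)^2*(h^2 - 2*h) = (h - 2)*(h - 1)^2*(h)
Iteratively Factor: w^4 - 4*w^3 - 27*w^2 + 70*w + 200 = (w - 5)*(w^3 + w^2 - 22*w - 40) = (w - 5)^2*(w^2 + 6*w + 8) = (w - 5)^2*(w + 4)*(w + 2)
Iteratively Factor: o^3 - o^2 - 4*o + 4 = (o + 2)*(o^2 - 3*o + 2) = (o - 2)*(o + 2)*(o - 1)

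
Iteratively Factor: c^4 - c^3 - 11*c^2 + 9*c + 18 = (c - 3)*(c^3 + 2*c^2 - 5*c - 6) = (c - 3)*(c + 1)*(c^2 + c - 6) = (c - 3)*(c + 1)*(c + 3)*(c - 2)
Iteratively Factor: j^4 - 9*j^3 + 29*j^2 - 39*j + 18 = (j - 3)*(j^3 - 6*j^2 + 11*j - 6) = (j - 3)^2*(j^2 - 3*j + 2) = (j - 3)^2*(j - 1)*(j - 2)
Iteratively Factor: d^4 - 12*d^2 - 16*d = (d - 4)*(d^3 + 4*d^2 + 4*d) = (d - 4)*(d + 2)*(d^2 + 2*d) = d*(d - 4)*(d + 2)*(d + 2)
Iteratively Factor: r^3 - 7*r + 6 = (r + 3)*(r^2 - 3*r + 2) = (r - 1)*(r + 3)*(r - 2)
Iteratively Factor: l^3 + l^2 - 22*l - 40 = (l + 4)*(l^2 - 3*l - 10) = (l + 2)*(l + 4)*(l - 5)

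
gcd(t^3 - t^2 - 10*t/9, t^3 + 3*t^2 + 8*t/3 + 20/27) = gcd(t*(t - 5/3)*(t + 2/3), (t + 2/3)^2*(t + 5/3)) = t + 2/3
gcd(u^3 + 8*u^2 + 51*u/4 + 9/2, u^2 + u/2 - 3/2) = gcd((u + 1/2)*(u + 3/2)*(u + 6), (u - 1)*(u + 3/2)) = u + 3/2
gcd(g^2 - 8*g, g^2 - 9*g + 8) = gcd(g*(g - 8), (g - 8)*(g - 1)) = g - 8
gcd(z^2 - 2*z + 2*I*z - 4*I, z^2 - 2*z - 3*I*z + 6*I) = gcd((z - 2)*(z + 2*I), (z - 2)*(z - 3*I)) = z - 2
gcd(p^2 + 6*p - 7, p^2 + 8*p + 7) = p + 7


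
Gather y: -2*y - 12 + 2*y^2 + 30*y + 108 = 2*y^2 + 28*y + 96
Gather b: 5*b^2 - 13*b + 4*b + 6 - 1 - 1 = 5*b^2 - 9*b + 4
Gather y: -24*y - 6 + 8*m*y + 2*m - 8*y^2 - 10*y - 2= 2*m - 8*y^2 + y*(8*m - 34) - 8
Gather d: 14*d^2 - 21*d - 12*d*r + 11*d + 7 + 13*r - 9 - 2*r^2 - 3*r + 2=14*d^2 + d*(-12*r - 10) - 2*r^2 + 10*r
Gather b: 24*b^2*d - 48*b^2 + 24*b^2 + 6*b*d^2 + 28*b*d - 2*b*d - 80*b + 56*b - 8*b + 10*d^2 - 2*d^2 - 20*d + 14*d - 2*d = b^2*(24*d - 24) + b*(6*d^2 + 26*d - 32) + 8*d^2 - 8*d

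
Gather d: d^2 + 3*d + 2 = d^2 + 3*d + 2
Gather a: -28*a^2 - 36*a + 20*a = -28*a^2 - 16*a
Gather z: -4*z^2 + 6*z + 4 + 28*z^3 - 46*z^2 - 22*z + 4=28*z^3 - 50*z^2 - 16*z + 8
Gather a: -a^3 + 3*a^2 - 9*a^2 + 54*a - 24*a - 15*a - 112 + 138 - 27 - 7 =-a^3 - 6*a^2 + 15*a - 8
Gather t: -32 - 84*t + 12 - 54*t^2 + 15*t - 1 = -54*t^2 - 69*t - 21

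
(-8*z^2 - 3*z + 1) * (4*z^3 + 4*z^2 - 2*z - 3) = -32*z^5 - 44*z^4 + 8*z^3 + 34*z^2 + 7*z - 3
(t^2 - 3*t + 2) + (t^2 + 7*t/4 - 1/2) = 2*t^2 - 5*t/4 + 3/2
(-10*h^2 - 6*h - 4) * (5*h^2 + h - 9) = -50*h^4 - 40*h^3 + 64*h^2 + 50*h + 36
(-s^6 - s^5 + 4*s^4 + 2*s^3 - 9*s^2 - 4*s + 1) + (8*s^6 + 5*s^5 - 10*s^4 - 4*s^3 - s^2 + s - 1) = 7*s^6 + 4*s^5 - 6*s^4 - 2*s^3 - 10*s^2 - 3*s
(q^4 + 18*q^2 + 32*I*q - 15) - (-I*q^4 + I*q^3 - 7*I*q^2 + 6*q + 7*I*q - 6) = q^4 + I*q^4 - I*q^3 + 18*q^2 + 7*I*q^2 - 6*q + 25*I*q - 9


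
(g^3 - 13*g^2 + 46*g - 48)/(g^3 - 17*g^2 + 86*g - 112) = (g - 3)/(g - 7)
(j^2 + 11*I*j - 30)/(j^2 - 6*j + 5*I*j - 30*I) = (j + 6*I)/(j - 6)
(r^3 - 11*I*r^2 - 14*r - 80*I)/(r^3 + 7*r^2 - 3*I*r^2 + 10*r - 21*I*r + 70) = (r - 8*I)/(r + 7)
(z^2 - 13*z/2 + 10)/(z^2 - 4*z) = (z - 5/2)/z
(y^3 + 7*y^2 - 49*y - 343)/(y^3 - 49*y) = (y + 7)/y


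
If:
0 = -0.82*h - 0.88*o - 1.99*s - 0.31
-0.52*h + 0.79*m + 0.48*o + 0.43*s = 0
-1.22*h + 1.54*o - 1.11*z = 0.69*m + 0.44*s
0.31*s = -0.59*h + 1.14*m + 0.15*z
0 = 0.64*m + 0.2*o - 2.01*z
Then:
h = -0.47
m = -0.17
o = -0.45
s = 0.24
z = -0.10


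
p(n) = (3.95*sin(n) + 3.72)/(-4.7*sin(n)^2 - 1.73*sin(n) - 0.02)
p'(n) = (9.4*sin(n)*cos(n) + 1.73*cos(n))*(3.95*sin(n) + 3.72)/(-4.7*sin(n)^2 - 1.73*sin(n) - 0.02)^2 + 3.95*cos(n)/(-4.7*sin(n)^2 - 1.73*sin(n) - 0.02)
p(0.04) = -40.10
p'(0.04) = 831.88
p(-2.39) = -0.99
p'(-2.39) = 6.10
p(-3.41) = -5.89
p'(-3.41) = -24.93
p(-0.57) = -3.49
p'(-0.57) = -28.89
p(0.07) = -24.37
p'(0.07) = 329.87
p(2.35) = -1.80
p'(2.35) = -2.17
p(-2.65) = -7.40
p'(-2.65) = 84.40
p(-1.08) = -0.11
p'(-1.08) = -1.02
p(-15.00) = -1.30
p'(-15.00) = 8.32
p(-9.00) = -19.87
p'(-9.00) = 402.82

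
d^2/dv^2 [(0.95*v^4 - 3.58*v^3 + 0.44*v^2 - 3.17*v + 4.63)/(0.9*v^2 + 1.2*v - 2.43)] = (1.539*v^6 + 6.15600000000001*v^5 - 4.2579*v^4 - 76.37832*v^3 + 158.22702*v^2 - 138.431592*v + 20.294892)/(0.729*v^6 + 2.916*v^5 - 2.0169*v^4 - 14.0184*v^3 + 5.44563*v^2 + 21.25764*v - 14.348907)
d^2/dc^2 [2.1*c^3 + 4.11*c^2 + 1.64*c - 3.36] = 12.6*c + 8.22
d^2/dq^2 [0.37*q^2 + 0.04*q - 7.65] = 0.740000000000000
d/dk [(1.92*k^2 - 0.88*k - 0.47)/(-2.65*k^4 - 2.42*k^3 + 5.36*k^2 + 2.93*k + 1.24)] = (10.176*k^5 - 2.3496*k^4 - 9.2412*k^3 + 6.9302*k^2 + 9.8*k + 0.2859)/(7.0225*k^8 + 12.826*k^7 - 22.5516*k^6 - 41.4714*k^5 + 7.9764*k^4 + 25.408*k^3 + 21.8777*k^2 + 7.2664*k + 1.5376)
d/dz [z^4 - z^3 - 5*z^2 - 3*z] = 4*z^3 - 3*z^2 - 10*z - 3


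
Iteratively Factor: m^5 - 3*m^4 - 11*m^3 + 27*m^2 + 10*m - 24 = (m - 2)*(m^4 - m^3 - 13*m^2 + m + 12) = (m - 2)*(m - 1)*(m^3 - 13*m - 12) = (m - 2)*(m - 1)*(m + 1)*(m^2 - m - 12) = (m - 2)*(m - 1)*(m + 1)*(m + 3)*(m - 4)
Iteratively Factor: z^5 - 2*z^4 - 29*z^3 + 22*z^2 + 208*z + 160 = (z + 1)*(z^4 - 3*z^3 - 26*z^2 + 48*z + 160) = (z + 1)*(z + 4)*(z^3 - 7*z^2 + 2*z + 40) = (z + 1)*(z + 2)*(z + 4)*(z^2 - 9*z + 20) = (z - 5)*(z + 1)*(z + 2)*(z + 4)*(z - 4)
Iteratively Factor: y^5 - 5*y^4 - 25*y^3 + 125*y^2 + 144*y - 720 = (y + 3)*(y^4 - 8*y^3 - y^2 + 128*y - 240) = (y - 4)*(y + 3)*(y^3 - 4*y^2 - 17*y + 60) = (y - 5)*(y - 4)*(y + 3)*(y^2 + y - 12) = (y - 5)*(y - 4)*(y - 3)*(y + 3)*(y + 4)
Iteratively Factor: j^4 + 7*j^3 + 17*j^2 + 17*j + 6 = (j + 1)*(j^3 + 6*j^2 + 11*j + 6) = (j + 1)^2*(j^2 + 5*j + 6) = (j + 1)^2*(j + 2)*(j + 3)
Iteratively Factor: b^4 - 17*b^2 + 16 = (b - 1)*(b^3 + b^2 - 16*b - 16) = (b - 4)*(b - 1)*(b^2 + 5*b + 4) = (b - 4)*(b - 1)*(b + 1)*(b + 4)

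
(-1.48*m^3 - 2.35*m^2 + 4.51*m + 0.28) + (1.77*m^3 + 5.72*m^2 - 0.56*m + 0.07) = 0.29*m^3 + 3.37*m^2 + 3.95*m + 0.35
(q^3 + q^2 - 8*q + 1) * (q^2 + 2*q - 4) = q^5 + 3*q^4 - 10*q^3 - 19*q^2 + 34*q - 4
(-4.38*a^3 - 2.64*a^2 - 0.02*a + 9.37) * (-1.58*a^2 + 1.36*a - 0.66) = 6.9204*a^5 - 1.7856*a^4 - 0.668*a^3 - 13.0894*a^2 + 12.7564*a - 6.1842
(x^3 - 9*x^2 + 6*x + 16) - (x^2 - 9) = x^3 - 10*x^2 + 6*x + 25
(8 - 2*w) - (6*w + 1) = 7 - 8*w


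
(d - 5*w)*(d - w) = d^2 - 6*d*w + 5*w^2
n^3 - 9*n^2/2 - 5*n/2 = n*(n - 5)*(n + 1/2)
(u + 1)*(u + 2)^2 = u^3 + 5*u^2 + 8*u + 4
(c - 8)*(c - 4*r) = c^2 - 4*c*r - 8*c + 32*r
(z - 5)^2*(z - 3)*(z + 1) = z^4 - 12*z^3 + 42*z^2 - 20*z - 75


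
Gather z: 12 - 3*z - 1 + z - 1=10 - 2*z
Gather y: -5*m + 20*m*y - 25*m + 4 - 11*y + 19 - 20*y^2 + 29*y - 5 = -30*m - 20*y^2 + y*(20*m + 18) + 18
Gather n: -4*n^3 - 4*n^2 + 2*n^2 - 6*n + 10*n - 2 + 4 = -4*n^3 - 2*n^2 + 4*n + 2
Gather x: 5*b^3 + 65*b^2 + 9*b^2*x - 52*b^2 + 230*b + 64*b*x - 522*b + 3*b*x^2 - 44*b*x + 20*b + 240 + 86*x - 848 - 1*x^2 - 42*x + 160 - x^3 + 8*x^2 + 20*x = 5*b^3 + 13*b^2 - 272*b - x^3 + x^2*(3*b + 7) + x*(9*b^2 + 20*b + 64) - 448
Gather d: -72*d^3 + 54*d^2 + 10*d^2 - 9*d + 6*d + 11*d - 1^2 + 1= -72*d^3 + 64*d^2 + 8*d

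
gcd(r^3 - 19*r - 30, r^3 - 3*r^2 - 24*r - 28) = r + 2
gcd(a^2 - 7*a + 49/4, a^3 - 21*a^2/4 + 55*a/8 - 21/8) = a - 7/2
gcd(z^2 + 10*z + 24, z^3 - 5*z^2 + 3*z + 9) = 1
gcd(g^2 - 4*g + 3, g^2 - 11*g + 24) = g - 3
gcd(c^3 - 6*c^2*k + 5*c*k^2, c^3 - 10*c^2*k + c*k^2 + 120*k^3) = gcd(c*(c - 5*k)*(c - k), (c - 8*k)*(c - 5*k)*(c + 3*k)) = c - 5*k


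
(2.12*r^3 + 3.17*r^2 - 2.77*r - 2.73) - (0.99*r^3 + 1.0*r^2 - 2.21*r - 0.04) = 1.13*r^3 + 2.17*r^2 - 0.56*r - 2.69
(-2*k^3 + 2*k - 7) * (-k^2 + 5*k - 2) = 2*k^5 - 10*k^4 + 2*k^3 + 17*k^2 - 39*k + 14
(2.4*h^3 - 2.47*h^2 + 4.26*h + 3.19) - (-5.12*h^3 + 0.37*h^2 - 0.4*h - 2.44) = 7.52*h^3 - 2.84*h^2 + 4.66*h + 5.63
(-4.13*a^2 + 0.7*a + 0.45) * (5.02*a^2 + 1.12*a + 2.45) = -20.7326*a^4 - 1.1116*a^3 - 7.0755*a^2 + 2.219*a + 1.1025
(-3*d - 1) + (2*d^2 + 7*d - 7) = 2*d^2 + 4*d - 8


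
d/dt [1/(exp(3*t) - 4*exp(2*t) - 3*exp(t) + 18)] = (-3*exp(2*t) + 8*exp(t) + 3)*exp(t)/(exp(3*t) - 4*exp(2*t) - 3*exp(t) + 18)^2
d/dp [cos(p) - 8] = -sin(p)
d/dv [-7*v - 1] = -7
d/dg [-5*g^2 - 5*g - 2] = -10*g - 5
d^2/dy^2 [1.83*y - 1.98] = 0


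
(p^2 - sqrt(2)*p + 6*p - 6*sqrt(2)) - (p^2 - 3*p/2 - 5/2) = -sqrt(2)*p + 15*p/2 - 6*sqrt(2) + 5/2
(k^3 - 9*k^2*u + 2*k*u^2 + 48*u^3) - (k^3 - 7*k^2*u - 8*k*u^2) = -2*k^2*u + 10*k*u^2 + 48*u^3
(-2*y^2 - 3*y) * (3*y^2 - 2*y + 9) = -6*y^4 - 5*y^3 - 12*y^2 - 27*y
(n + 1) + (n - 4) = 2*n - 3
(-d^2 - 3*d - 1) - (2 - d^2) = -3*d - 3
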